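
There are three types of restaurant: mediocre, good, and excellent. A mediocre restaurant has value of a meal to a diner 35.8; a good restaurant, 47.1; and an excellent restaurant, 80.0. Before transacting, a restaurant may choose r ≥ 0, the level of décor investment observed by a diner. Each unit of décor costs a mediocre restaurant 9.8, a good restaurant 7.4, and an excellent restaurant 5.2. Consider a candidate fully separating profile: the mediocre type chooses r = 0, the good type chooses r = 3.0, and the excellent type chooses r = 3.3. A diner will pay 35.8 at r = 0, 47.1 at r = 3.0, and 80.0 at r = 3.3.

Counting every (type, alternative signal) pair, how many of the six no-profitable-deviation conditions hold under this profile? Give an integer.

3

Good (own payoff 47.1 − 7.4×3.0 = 24.9): to r=0 gives 35.8 → profitable ✗; to r=3.3 gives 80.0 − 7.4×3.3 = 55.58 → profitable ✗.
Excellent (own payoff 80.0 − 5.2×3.3 = 62.84): to r=0 gives 35.8 → no gain ✓; to r=3.0 gives 47.1 − 5.2×3.0 = 31.5 → no gain ✓.
Mediocre (own payoff 35.8): to r=3.0 gives 47.1 − 9.8×3.0 = 17.7 → no gain ✓; to r=3.3 gives 80.0 − 9.8×3.3 = 47.66 → profitable ✗.
3 of the 6 constraints hold; not an equilibrium.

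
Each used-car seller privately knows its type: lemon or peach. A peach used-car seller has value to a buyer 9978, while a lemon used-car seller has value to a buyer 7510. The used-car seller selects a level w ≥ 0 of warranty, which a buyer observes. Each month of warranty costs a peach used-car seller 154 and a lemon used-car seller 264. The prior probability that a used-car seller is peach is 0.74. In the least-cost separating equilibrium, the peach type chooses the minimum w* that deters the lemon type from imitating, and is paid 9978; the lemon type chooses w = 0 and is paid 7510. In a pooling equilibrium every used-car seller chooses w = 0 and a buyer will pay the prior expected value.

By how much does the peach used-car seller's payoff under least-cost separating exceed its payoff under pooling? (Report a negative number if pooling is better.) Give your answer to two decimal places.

-797.99

Least-cost separating signal: w* solves 7510 = 9978 − 264·w*, so w* = (9978 − 7510)/264 ≈ 9.3485.
Peach type's separating payoff: 9978 − 154 × w* = 9978 − 154 × (9978 − 7510)/264 = 9978 − 380072/264 ≈ 8538.3333.
Pooling payoff: 0.74 × 9978 + 0.26 × 7510 = 9336.32.
Difference: 8538.3333 − 9336.32 = -797.9867, i.e. -797.99 to two decimal places.
The peach type would prefer the pooling outcome.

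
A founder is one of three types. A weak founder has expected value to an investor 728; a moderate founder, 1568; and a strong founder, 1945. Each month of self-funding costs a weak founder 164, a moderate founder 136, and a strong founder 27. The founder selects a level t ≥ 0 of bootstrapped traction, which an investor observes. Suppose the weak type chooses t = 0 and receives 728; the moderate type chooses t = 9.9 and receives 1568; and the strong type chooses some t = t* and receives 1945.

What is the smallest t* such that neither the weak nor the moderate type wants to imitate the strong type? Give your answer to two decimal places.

12.67

Weak type (on-path payoff 728) won't mimic when 728 ≥ 1945 − 164·t*, i.e. t* ≥ 7.42.
Moderate type (on-path payoff 1568 − 136×9.9 = 221.6) won't mimic when 221.6 ≥ 1945 − 136·t*, i.e. t* ≥ 12.67.
Both must hold, so t* = max(7.42, 12.67) = 12.67. The moderate type's constraint binds.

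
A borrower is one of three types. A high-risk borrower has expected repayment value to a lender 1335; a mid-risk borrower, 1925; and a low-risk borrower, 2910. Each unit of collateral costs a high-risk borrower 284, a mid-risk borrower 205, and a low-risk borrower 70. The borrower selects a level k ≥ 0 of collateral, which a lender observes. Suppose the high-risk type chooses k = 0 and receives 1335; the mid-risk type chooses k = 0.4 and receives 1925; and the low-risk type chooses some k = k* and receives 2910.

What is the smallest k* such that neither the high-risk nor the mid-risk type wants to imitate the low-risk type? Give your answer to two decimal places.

5.55

High-risk type (on-path payoff 1335) won't mimic when 1335 ≥ 2910 − 284·k*, i.e. k* ≥ 5.55.
Mid-risk type (on-path payoff 1925 − 205×0.4 = 1843) won't mimic when 1843 ≥ 2910 − 205·k*, i.e. k* ≥ 5.20.
Both must hold, so k* = max(5.55, 5.20) = 5.55. The high-risk type's constraint binds.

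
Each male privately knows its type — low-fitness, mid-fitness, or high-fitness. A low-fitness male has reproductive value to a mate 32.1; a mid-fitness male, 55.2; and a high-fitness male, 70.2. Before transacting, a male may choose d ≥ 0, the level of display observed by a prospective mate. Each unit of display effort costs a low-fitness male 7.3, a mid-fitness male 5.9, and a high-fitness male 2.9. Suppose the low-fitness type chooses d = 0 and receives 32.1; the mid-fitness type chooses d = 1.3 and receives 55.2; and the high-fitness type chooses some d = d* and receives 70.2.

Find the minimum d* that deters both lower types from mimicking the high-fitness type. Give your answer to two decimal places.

5.22

Mid-fitness type (on-path payoff 55.2 − 5.9×1.3 = 47.53) won't mimic when 47.53 ≥ 70.2 − 5.9·d*, i.e. d* ≥ 3.84.
Low-fitness type (on-path payoff 32.1) won't mimic when 32.1 ≥ 70.2 − 7.3·d*, i.e. d* ≥ 5.22.
Both must hold, so d* = max(5.22, 3.84) = 5.22. The low-fitness type's constraint binds.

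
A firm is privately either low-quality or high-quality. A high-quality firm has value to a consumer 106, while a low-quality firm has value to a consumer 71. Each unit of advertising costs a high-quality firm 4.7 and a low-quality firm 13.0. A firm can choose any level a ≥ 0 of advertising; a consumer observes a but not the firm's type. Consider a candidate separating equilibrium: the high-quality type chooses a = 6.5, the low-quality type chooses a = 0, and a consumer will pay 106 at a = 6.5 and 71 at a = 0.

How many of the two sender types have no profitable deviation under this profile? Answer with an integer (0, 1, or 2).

High-quality type: signal → 106 − 4.7 × 6.5 = 75.45; deviate to 0 → 71. IC holds (75.45 ≥ 71).
Low-quality type: stay at 0 → 71; mimic → 106 − 13.0 × 6.5 = 21.5. IC holds (71 ≥ 21.5).
2 of 2 constraints hold, so this is a separating equilibrium.

2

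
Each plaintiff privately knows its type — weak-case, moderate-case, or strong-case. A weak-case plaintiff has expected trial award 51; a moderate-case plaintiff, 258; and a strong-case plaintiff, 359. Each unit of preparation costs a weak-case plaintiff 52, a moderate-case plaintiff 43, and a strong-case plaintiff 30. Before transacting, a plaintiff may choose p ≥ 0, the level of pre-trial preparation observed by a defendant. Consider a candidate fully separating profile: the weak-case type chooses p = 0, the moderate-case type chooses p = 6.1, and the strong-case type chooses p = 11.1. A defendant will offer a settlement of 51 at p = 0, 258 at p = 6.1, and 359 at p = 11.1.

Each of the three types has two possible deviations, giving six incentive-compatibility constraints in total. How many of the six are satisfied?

3

Weak-case (own payoff 51): to p=6.1 gives 258 − 52×6.1 = -59.2 → no gain ✓; to p=11.1 gives 359 − 52×11.1 = -218.2 → no gain ✓.
Moderate-case (own payoff 258 − 43×6.1 = -4.3): to p=0 gives 51 → profitable ✗; to p=11.1 gives 359 − 43×11.1 = -118.3 → no gain ✓.
Strong-case (own payoff 359 − 30×11.1 = 26): to p=0 gives 51 → profitable ✗; to p=6.1 gives 258 − 30×6.1 = 75 → profitable ✗.
3 of the 6 constraints hold; not an equilibrium.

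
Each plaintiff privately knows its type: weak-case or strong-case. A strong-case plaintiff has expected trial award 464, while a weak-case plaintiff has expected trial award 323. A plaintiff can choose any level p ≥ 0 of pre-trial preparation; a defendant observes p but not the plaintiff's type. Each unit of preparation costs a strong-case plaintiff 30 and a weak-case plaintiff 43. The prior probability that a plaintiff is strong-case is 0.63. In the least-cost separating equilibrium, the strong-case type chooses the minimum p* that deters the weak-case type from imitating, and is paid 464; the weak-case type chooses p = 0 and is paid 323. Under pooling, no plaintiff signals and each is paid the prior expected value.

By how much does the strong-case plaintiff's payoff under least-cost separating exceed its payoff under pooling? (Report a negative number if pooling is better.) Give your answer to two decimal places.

-46.20

Least-cost separating signal: p* solves 323 = 464 − 43·p*, so p* = (464 − 323)/43 ≈ 3.2791.
Strong-case type's separating payoff: 464 − 30 × p* = 464 − 30 × (464 − 323)/43 = 464 − 4230/43 ≈ 365.6279.
Pooling payoff: 0.63 × 464 + 0.37 × 323 = 411.83.
Difference: 365.6279 − 411.83 = -46.2021, i.e. -46.20 to two decimal places.
The strong-case type would prefer the pooling outcome.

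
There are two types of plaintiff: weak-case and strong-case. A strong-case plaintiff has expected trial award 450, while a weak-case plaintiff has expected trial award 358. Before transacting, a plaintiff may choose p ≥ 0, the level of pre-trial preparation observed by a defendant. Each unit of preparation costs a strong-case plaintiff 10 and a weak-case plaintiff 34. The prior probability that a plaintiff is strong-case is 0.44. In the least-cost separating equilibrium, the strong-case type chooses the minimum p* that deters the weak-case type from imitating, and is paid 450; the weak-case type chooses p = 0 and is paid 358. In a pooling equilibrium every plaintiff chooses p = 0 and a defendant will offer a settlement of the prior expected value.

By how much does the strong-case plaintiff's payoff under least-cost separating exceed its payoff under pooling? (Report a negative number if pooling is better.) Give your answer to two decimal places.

Least-cost separating signal: p* solves 358 = 450 − 34·p*, so p* = (450 − 358)/34 ≈ 2.7059.
Strong-case type's separating payoff: 450 − 10 × p* = 450 − 10 × (450 − 358)/34 = 450 − 920/34 ≈ 422.9412.
Pooling payoff: 0.44 × 450 + 0.56 × 358 = 398.48.
Difference: 422.9412 − 398.48 = 24.4612, i.e. 24.46 to two decimal places.
The strong-case type prefers to separate.

24.46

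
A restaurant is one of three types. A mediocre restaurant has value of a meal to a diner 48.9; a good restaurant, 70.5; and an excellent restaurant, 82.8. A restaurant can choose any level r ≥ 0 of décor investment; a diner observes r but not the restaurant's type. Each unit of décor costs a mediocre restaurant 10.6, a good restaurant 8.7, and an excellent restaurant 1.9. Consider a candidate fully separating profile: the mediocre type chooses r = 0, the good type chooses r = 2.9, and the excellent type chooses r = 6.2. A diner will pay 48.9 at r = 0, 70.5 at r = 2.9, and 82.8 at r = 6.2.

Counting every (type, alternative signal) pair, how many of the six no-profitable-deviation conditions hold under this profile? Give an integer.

5

Good (own payoff 70.5 − 8.7×2.9 = 45.27): to r=0 gives 48.9 → profitable ✗; to r=6.2 gives 82.8 − 8.7×6.2 = 28.86 → no gain ✓.
Excellent (own payoff 82.8 − 1.9×6.2 = 71.02): to r=0 gives 48.9 → no gain ✓; to r=2.9 gives 70.5 − 1.9×2.9 = 64.99 → no gain ✓.
Mediocre (own payoff 48.9): to r=2.9 gives 70.5 − 10.6×2.9 = 39.76 → no gain ✓; to r=6.2 gives 82.8 − 10.6×6.2 = 17.08 → no gain ✓.
5 of the 6 constraints hold; not an equilibrium.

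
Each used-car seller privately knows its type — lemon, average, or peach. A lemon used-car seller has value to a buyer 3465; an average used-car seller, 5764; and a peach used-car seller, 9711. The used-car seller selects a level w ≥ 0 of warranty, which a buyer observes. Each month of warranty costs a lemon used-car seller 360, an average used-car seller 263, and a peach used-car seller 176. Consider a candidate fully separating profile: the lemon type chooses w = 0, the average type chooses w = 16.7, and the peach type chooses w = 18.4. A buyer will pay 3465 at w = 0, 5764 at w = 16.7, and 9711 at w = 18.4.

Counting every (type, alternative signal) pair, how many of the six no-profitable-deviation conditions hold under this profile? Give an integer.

4

Lemon (own payoff 3465): to w=16.7 gives 5764 − 360×16.7 = -248 → no gain ✓; to w=18.4 gives 9711 − 360×18.4 = 3087 → no gain ✓.
Average (own payoff 5764 − 263×16.7 = 1371.9): to w=0 gives 3465 → profitable ✗; to w=18.4 gives 9711 − 263×18.4 = 4871.8 → profitable ✗.
Peach (own payoff 9711 − 176×18.4 = 6472.6): to w=0 gives 3465 → no gain ✓; to w=16.7 gives 5764 − 176×16.7 = 2824.8 → no gain ✓.
4 of the 6 constraints hold; not an equilibrium.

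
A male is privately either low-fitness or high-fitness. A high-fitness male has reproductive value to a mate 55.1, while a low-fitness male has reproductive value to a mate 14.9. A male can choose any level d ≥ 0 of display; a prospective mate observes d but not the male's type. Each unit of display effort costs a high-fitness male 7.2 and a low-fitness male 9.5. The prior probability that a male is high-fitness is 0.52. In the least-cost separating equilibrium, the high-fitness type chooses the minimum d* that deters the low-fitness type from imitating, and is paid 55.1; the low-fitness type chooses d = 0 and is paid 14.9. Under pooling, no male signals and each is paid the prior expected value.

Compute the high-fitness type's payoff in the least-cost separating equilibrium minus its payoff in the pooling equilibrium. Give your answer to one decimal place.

-11.2

Least-cost separating signal: d* solves 14.9 = 55.1 − 9.5·d*, so d* = (55.1 − 14.9)/9.5 ≈ 4.2316.
High-fitness type's separating payoff: 55.1 − 7.2 × d* = 55.1 − 7.2 × (55.1 − 14.9)/9.5 = 55.1 − 289.44/9.5 ≈ 24.633.
Pooling payoff: 0.52 × 55.1 + 0.48 × 14.9 = 35.804.
Difference: 24.633 − 35.804 = -11.171, i.e. -11.2 to one decimal place.
The high-fitness type would prefer the pooling outcome.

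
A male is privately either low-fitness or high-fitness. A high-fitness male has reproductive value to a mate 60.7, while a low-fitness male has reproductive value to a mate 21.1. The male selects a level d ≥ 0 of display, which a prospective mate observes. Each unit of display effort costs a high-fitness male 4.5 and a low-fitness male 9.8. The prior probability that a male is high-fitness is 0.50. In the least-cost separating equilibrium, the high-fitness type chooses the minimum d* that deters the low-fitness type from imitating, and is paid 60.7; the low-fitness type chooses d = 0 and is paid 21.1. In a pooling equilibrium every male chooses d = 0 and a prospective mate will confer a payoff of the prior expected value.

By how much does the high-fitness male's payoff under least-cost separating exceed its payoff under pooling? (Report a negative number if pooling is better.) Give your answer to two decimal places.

1.62

Least-cost separating signal: d* solves 21.1 = 60.7 − 9.8·d*, so d* = (60.7 − 21.1)/9.8 ≈ 4.0408.
High-fitness type's separating payoff: 60.7 − 4.5 × d* = 60.7 − 4.5 × (60.7 − 21.1)/9.8 = 60.7 − 178.2/9.8 ≈ 42.5163.
Pooling payoff: 0.50 × 60.7 + 0.50 × 21.1 = 40.9.
Difference: 42.5163 − 40.9 = 1.6163, i.e. 1.62 to two decimal places.
The high-fitness type prefers to separate.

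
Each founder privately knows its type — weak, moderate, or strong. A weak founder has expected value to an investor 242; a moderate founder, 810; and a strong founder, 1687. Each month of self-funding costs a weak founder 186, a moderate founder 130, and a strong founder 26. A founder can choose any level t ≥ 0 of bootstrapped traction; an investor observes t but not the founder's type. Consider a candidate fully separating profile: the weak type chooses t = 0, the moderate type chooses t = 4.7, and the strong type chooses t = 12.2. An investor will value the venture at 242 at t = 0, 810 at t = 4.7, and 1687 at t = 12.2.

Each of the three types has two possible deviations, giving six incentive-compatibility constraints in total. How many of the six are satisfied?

5

Weak (own payoff 242): to t=4.7 gives 810 − 186×4.7 = -64.2 → no gain ✓; to t=12.2 gives 1687 − 186×12.2 = -582.2 → no gain ✓.
Strong (own payoff 1687 − 26×12.2 = 1369.8): to t=0 gives 242 → no gain ✓; to t=4.7 gives 810 − 26×4.7 = 687.8 → no gain ✓.
Moderate (own payoff 810 − 130×4.7 = 199): to t=0 gives 242 → profitable ✗; to t=12.2 gives 1687 − 130×12.2 = 101 → no gain ✓.
5 of the 6 constraints hold; not an equilibrium.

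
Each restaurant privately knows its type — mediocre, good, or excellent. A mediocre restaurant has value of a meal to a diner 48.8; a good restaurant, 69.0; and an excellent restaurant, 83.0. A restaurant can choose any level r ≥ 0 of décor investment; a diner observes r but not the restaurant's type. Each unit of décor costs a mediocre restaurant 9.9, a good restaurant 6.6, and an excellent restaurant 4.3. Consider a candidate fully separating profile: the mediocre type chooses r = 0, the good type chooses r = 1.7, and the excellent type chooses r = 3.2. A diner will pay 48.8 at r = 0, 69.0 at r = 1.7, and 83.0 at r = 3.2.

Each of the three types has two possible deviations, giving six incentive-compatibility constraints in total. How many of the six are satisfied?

Good (own payoff 69.0 − 6.6×1.7 = 57.78): to r=0 gives 48.8 → no gain ✓; to r=3.2 gives 83.0 − 6.6×3.2 = 61.88 → profitable ✗.
Excellent (own payoff 83.0 − 4.3×3.2 = 69.24): to r=0 gives 48.8 → no gain ✓; to r=1.7 gives 69.0 − 4.3×1.7 = 61.69 → no gain ✓.
Mediocre (own payoff 48.8): to r=1.7 gives 69.0 − 9.9×1.7 = 52.17 → profitable ✗; to r=3.2 gives 83.0 − 9.9×3.2 = 51.32 → profitable ✗.
3 of the 6 constraints hold; not an equilibrium.

3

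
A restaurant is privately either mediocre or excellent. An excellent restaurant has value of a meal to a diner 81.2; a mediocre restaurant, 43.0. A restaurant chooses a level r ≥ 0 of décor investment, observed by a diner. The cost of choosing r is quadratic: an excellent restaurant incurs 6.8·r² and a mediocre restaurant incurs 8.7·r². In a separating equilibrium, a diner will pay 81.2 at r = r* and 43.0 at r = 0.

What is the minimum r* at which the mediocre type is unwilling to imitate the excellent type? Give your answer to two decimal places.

The mediocre type at r = 0 receives 43.0; imitating at r* yields 81.2 − 8.7·r*².
Indifference: 43.0 = 81.2 − 8.7·r*², so r*² = (81.2 − 43.0) / 8.7 ≈ 4.3908.
r* = √4.3908 ≈ 2.10.

2.10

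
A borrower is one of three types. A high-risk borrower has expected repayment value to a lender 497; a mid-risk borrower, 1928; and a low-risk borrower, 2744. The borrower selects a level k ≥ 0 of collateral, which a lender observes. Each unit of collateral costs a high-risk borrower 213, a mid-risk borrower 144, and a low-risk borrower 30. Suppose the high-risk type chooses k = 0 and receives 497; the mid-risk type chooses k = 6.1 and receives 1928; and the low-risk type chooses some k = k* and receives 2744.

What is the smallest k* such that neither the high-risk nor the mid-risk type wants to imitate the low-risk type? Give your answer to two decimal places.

High-risk type (on-path payoff 497) won't mimic when 497 ≥ 2744 − 213·k*, i.e. k* ≥ 10.55.
Mid-risk type (on-path payoff 1928 − 144×6.1 = 1049.6) won't mimic when 1049.6 ≥ 2744 − 144·k*, i.e. k* ≥ 11.77.
Both must hold, so k* = max(10.55, 11.77) = 11.77. The mid-risk type's constraint binds.

11.77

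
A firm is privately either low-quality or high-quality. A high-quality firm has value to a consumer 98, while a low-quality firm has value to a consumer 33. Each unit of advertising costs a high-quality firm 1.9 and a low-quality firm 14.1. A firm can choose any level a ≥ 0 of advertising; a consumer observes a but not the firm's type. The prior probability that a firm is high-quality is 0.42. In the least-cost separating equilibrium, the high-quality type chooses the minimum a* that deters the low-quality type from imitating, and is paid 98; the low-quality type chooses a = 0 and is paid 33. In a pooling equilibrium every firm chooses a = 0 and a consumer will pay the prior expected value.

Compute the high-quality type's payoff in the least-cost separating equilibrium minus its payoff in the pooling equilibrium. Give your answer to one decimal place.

Least-cost separating signal: a* solves 33 = 98 − 14.1·a*, so a* = (98 − 33)/14.1 ≈ 4.6099.
High-quality type's separating payoff: 98 − 1.9 × a* = 98 − 1.9 × (98 − 33)/14.1 = 98 − 123.5/14.1 ≈ 89.241.
Pooling payoff: 0.42 × 98 + 0.58 × 33 = 60.3.
Difference: 89.241 − 60.3 = 28.941, i.e. 28.9 to one decimal place.
The high-quality type prefers to separate.

28.9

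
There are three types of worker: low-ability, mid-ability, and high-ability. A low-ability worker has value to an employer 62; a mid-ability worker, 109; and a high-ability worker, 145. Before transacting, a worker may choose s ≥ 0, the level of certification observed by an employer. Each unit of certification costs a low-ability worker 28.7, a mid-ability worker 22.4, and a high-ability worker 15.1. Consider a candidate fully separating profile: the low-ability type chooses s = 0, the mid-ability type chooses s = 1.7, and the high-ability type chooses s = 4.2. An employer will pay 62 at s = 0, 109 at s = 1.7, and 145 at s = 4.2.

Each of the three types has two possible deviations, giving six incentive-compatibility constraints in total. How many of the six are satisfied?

High-ability (own payoff 145 − 15.1×4.2 = 81.58): to s=0 gives 62 → no gain ✓; to s=1.7 gives 109 − 15.1×1.7 = 83.33 → profitable ✗.
Mid-ability (own payoff 109 − 22.4×1.7 = 70.92): to s=0 gives 62 → no gain ✓; to s=4.2 gives 145 − 22.4×4.2 = 50.92 → no gain ✓.
Low-ability (own payoff 62): to s=1.7 gives 109 − 28.7×1.7 = 60.21 → no gain ✓; to s=4.2 gives 145 − 28.7×4.2 = 24.46 → no gain ✓.
5 of the 6 constraints hold; not an equilibrium.

5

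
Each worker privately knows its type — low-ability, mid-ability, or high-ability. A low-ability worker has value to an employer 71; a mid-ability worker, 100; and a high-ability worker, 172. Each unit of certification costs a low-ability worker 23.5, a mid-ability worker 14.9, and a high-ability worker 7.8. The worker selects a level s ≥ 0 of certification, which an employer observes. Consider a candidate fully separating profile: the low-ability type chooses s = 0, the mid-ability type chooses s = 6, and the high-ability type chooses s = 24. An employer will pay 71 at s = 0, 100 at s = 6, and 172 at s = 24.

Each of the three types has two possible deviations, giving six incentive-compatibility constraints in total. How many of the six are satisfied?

3

Mid-ability (own payoff 100 − 14.9×6 = 10.6): to s=0 gives 71 → profitable ✗; to s=24 gives 172 − 14.9×24 = -185.6 → no gain ✓.
Low-ability (own payoff 71): to s=6 gives 100 − 23.5×6 = -41 → no gain ✓; to s=24 gives 172 − 23.5×24 = -392 → no gain ✓.
High-ability (own payoff 172 − 7.8×24 = -15.2): to s=0 gives 71 → profitable ✗; to s=6 gives 100 − 7.8×6 = 53.2 → profitable ✗.
3 of the 6 constraints hold; not an equilibrium.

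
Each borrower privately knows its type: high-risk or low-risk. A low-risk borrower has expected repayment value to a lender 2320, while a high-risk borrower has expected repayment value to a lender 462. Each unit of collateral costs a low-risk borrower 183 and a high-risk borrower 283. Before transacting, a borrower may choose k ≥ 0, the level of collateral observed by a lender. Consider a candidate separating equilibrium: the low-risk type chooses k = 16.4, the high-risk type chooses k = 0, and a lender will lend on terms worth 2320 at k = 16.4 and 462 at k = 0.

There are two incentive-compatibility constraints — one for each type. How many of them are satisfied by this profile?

1

Low-risk type: signal → 2320 − 183 × 16.4 = -681.2; deviate to 0 → 462. IC fails (-681.2 < 462).
High-risk type: stay at 0 → 462; mimic → 2320 − 283 × 16.4 = -2321.2. IC holds (462 ≥ -2321.2).
1 of 2 constraints hold, so this profile is not an equilibrium.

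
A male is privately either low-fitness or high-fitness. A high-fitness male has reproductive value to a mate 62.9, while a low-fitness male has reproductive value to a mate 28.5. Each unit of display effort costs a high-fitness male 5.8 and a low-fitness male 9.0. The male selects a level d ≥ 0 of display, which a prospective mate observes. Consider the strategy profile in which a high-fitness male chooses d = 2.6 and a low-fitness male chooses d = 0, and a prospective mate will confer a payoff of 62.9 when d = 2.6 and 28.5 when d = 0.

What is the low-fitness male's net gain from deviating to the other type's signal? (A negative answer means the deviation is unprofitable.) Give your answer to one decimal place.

Playing d = 0 the low-fitness male receives 28.5.
Deviating to d = 2.6 brings payment 62.9 at cost 9.0 × 2.6 = 23.4, netting 39.5.
Gain from deviating: 39.5 − 28.5 = 11.0.
The gain is positive, so the low-fitness type's incentive-compatibility constraint is violated — this profile is not a separating equilibrium.

11.0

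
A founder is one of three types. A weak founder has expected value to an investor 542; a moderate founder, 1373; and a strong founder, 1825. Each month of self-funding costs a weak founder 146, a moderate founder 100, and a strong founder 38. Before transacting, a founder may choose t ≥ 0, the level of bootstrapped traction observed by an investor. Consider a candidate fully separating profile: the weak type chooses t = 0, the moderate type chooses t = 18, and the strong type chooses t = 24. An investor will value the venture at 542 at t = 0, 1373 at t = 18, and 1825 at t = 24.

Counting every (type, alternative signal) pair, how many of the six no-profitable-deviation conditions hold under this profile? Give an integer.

5

Weak (own payoff 542): to t=18 gives 1373 − 146×18 = -1255 → no gain ✓; to t=24 gives 1825 − 146×24 = -1679 → no gain ✓.
Strong (own payoff 1825 − 38×24 = 913): to t=0 gives 542 → no gain ✓; to t=18 gives 1373 − 38×18 = 689 → no gain ✓.
Moderate (own payoff 1373 − 100×18 = -427): to t=0 gives 542 → profitable ✗; to t=24 gives 1825 − 100×24 = -575 → no gain ✓.
5 of the 6 constraints hold; not an equilibrium.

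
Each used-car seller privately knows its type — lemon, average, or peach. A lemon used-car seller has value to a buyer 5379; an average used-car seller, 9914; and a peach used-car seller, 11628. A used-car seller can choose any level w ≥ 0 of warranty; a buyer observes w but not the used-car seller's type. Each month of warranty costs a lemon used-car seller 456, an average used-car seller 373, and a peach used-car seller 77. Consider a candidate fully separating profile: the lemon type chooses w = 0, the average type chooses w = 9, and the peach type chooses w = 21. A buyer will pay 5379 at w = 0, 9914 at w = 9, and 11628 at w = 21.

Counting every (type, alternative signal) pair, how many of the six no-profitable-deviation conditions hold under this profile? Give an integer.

5

Peach (own payoff 11628 − 77×21 = 10011): to w=0 gives 5379 → no gain ✓; to w=9 gives 9914 − 77×9 = 9221 → no gain ✓.
Average (own payoff 9914 − 373×9 = 6557): to w=0 gives 5379 → no gain ✓; to w=21 gives 11628 − 373×21 = 3795 → no gain ✓.
Lemon (own payoff 5379): to w=9 gives 9914 − 456×9 = 5810 → profitable ✗; to w=21 gives 11628 − 456×21 = 2052 → no gain ✓.
5 of the 6 constraints hold; not an equilibrium.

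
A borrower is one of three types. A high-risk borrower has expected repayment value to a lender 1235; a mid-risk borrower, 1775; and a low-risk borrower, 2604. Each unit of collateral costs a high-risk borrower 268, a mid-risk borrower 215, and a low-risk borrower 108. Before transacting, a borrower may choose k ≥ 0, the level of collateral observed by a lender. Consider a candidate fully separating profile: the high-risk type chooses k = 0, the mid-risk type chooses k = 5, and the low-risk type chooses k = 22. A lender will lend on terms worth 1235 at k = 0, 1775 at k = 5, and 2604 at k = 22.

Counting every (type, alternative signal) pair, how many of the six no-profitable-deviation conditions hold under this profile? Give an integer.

3

Low-risk (own payoff 2604 − 108×22 = 228): to k=0 gives 1235 → profitable ✗; to k=5 gives 1775 − 108×5 = 1235 → profitable ✗.
Mid-risk (own payoff 1775 − 215×5 = 700): to k=0 gives 1235 → profitable ✗; to k=22 gives 2604 − 215×22 = -2126 → no gain ✓.
High-risk (own payoff 1235): to k=5 gives 1775 − 268×5 = 435 → no gain ✓; to k=22 gives 2604 − 268×22 = -3292 → no gain ✓.
3 of the 6 constraints hold; not an equilibrium.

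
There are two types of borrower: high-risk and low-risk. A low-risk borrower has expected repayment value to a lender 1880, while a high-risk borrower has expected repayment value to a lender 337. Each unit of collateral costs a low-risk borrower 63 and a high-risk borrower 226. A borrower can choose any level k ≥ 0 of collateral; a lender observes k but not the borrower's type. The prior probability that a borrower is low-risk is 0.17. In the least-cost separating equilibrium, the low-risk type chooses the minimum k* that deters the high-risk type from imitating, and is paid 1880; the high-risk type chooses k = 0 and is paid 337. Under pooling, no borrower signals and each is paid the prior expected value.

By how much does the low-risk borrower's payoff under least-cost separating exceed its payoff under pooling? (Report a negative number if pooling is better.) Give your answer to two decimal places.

850.56

Least-cost separating signal: k* solves 337 = 1880 − 226·k*, so k* = (1880 − 337)/226 ≈ 6.8274.
Low-risk type's separating payoff: 1880 − 63 × k* = 1880 − 63 × (1880 − 337)/226 = 1880 − 97209/226 ≈ 1449.8717.
Pooling payoff: 0.17 × 1880 + 0.83 × 337 = 599.31.
Difference: 1449.8717 − 599.31 = 850.5617, i.e. 850.56 to two decimal places.
The low-risk type prefers to separate.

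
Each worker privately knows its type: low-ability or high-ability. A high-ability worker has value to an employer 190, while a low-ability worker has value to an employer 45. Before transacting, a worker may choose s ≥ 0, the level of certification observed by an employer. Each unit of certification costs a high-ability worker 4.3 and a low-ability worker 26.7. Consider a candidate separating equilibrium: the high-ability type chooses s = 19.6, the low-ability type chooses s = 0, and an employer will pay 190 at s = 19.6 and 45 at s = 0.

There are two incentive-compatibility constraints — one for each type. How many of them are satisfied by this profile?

High-ability type: signal → 190 − 4.3 × 19.6 = 105.72; deviate to 0 → 45. IC holds (105.72 ≥ 45).
Low-ability type: stay at 0 → 45; mimic → 190 − 26.7 × 19.6 = -333.32. IC holds (45 ≥ -333.32).
2 of 2 constraints hold, so this is a separating equilibrium.

2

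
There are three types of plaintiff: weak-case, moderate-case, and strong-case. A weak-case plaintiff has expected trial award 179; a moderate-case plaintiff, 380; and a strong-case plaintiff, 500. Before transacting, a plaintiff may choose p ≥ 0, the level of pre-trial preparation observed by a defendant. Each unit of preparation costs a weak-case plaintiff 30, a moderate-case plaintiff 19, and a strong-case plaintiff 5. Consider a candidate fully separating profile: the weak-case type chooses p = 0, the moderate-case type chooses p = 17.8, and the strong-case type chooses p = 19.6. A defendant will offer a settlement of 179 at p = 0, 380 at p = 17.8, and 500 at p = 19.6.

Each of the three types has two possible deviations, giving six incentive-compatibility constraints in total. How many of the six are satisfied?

4

Strong-case (own payoff 500 − 5×19.6 = 402): to p=0 gives 179 → no gain ✓; to p=17.8 gives 380 − 5×17.8 = 291 → no gain ✓.
Moderate-case (own payoff 380 − 19×17.8 = 41.8): to p=0 gives 179 → profitable ✗; to p=19.6 gives 500 − 19×19.6 = 127.6 → profitable ✗.
Weak-case (own payoff 179): to p=17.8 gives 380 − 30×17.8 = -154 → no gain ✓; to p=19.6 gives 500 − 30×19.6 = -88 → no gain ✓.
4 of the 6 constraints hold; not an equilibrium.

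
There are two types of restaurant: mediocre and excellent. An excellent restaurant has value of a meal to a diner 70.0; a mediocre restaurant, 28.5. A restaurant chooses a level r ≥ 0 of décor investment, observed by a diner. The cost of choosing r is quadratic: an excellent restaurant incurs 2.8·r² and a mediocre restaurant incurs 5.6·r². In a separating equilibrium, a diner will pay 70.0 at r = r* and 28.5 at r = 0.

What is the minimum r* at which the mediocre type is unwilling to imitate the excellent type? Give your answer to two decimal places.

2.72

The mediocre type at r = 0 receives 28.5; imitating at r* yields 70.0 − 5.6·r*².
Indifference: 28.5 = 70.0 − 5.6·r*², so r*² = (70.0 − 28.5) / 5.6 ≈ 7.4107.
r* = √7.4107 ≈ 2.72.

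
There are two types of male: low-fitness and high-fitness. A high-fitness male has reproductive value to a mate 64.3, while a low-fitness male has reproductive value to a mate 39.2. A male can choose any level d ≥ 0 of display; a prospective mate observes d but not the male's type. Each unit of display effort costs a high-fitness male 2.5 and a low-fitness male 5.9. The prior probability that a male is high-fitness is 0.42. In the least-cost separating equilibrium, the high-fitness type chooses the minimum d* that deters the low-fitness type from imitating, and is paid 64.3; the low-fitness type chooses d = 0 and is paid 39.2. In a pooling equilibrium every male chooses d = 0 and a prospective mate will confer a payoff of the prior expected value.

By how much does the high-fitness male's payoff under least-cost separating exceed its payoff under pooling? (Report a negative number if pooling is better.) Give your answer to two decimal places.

Least-cost separating signal: d* solves 39.2 = 64.3 − 5.9·d*, so d* = (64.3 − 39.2)/5.9 ≈ 4.2542.
High-fitness type's separating payoff: 64.3 − 2.5 × d* = 64.3 − 2.5 × (64.3 − 39.2)/5.9 = 64.3 − 62.75/5.9 ≈ 53.6644.
Pooling payoff: 0.42 × 64.3 + 0.58 × 39.2 = 49.742.
Difference: 53.6644 − 49.742 = 3.9224, i.e. 3.92 to two decimal places.
The high-fitness type prefers to separate.

3.92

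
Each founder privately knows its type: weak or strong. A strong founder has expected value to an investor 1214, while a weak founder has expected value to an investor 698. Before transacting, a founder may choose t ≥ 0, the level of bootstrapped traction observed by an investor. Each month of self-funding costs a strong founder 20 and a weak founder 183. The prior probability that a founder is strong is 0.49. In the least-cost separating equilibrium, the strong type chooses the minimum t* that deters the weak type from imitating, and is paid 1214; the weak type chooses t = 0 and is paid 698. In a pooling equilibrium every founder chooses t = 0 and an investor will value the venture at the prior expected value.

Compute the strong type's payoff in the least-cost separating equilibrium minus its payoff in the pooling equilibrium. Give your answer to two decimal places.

Least-cost separating signal: t* solves 698 = 1214 − 183·t*, so t* = (1214 − 698)/183 ≈ 2.8197.
Strong type's separating payoff: 1214 − 20 × t* = 1214 − 20 × (1214 − 698)/183 = 1214 − 10320/183 ≈ 1157.6066.
Pooling payoff: 0.49 × 1214 + 0.51 × 698 = 950.84.
Difference: 1157.6066 − 950.84 = 206.7666, i.e. 206.77 to two decimal places.
The strong type prefers to separate.

206.77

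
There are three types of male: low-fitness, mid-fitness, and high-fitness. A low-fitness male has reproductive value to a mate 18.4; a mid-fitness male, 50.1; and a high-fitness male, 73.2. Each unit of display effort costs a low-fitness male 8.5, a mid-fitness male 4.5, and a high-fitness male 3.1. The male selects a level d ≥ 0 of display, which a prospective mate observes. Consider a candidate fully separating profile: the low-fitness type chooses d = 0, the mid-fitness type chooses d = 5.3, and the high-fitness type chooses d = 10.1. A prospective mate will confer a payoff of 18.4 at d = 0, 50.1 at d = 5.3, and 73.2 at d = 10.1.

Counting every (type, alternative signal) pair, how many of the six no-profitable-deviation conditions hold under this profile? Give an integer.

5

Mid-fitness (own payoff 50.1 − 4.5×5.3 = 26.25): to d=0 gives 18.4 → no gain ✓; to d=10.1 gives 73.2 − 4.5×10.1 = 27.75 → profitable ✗.
Low-fitness (own payoff 18.4): to d=5.3 gives 50.1 − 8.5×5.3 = 5.05 → no gain ✓; to d=10.1 gives 73.2 − 8.5×10.1 = -12.65 → no gain ✓.
High-fitness (own payoff 73.2 − 3.1×10.1 = 41.89): to d=0 gives 18.4 → no gain ✓; to d=5.3 gives 50.1 − 3.1×5.3 = 33.67 → no gain ✓.
5 of the 6 constraints hold; not an equilibrium.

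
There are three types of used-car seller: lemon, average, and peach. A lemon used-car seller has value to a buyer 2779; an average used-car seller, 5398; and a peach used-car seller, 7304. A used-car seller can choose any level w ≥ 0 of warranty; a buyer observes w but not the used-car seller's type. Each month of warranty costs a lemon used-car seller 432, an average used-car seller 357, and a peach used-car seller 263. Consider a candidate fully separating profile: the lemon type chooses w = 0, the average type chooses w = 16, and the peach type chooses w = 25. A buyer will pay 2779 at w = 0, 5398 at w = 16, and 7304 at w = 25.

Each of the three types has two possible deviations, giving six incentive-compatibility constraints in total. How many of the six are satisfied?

Lemon (own payoff 2779): to w=16 gives 5398 − 432×16 = -1514 → no gain ✓; to w=25 gives 7304 − 432×25 = -3496 → no gain ✓.
Peach (own payoff 7304 − 263×25 = 729): to w=0 gives 2779 → profitable ✗; to w=16 gives 5398 − 263×16 = 1190 → profitable ✗.
Average (own payoff 5398 − 357×16 = -314): to w=0 gives 2779 → profitable ✗; to w=25 gives 7304 − 357×25 = -1621 → no gain ✓.
3 of the 6 constraints hold; not an equilibrium.

3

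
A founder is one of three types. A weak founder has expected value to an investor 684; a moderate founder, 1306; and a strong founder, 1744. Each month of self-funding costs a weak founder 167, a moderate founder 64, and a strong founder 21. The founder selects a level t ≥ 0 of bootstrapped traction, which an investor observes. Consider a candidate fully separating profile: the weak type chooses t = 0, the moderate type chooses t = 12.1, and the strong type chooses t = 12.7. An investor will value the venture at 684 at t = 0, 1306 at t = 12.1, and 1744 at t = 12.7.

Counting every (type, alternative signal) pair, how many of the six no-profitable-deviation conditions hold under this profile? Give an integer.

Weak (own payoff 684): to t=12.1 gives 1306 − 167×12.1 = -714.7 → no gain ✓; to t=12.7 gives 1744 − 167×12.7 = -376.9 → no gain ✓.
Moderate (own payoff 1306 − 64×12.1 = 531.6): to t=0 gives 684 → profitable ✗; to t=12.7 gives 1744 − 64×12.7 = 931.2 → profitable ✗.
Strong (own payoff 1744 − 21×12.7 = 1477.3): to t=0 gives 684 → no gain ✓; to t=12.1 gives 1306 − 21×12.1 = 1051.9 → no gain ✓.
4 of the 6 constraints hold; not an equilibrium.

4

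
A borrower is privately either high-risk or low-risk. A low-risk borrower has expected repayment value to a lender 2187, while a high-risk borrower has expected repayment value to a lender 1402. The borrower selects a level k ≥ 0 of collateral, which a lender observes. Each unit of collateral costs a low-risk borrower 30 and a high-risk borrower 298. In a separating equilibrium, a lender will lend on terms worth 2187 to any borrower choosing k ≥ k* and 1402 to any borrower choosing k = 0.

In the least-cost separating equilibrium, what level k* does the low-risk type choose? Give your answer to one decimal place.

A high-risk borrower choosing k = 0 receives 1402.
Imitating at k* instead would pay 2187 at cost 298·k*, netting 2187 − 298·k*.
Indifference: 1402 = 2187 − 298·k*, so k* = (2187 − 1402) / 298 ≈ 2.6.
This is the high-risk type's binding incentive-compatibility constraint; any k ≥ 2.6 sustains separation on that side.

2.6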